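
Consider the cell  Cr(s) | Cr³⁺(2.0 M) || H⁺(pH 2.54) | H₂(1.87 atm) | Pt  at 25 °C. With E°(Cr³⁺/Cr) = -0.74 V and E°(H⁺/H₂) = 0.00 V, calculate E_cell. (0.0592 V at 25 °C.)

The hydrogen couple is the cathode, so E°_cell = 0.74 V; n = 6.
[H⁺] = 10^(−2.54) = 0.0029 M, and Q = [Cr³⁺]^2·P(H₂)^3 / [H⁺]^6 = 4.55 × 10^16.
E = E° − (0.0592/6) log Q = 0.74 − (0.0592/6)(16.658) = 0.576 V.

0.58 V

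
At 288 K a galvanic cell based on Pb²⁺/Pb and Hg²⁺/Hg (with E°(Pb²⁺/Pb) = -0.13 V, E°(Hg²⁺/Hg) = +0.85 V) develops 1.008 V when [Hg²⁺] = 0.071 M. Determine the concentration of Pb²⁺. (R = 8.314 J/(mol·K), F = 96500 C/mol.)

0.0074 M

From the Nernst equation, ln Q = nF(E° − E)/RT = 2×96500×(0.98 − 1.008)/(8.314×288) = -2.257, so Q = 0.105.
With Q = [Pb²⁺]/[Hg²⁺] and the known concentrations, [Pb²⁺] in the numerator gives [Pb²⁺] = 0.0074 M.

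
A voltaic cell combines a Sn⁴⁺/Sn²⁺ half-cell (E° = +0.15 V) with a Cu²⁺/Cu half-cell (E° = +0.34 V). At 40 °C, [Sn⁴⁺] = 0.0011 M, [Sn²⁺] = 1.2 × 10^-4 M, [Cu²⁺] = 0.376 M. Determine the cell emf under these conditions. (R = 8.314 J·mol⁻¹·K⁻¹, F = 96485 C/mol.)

The Cu²⁺/Cu couple has the higher reduction potential and acts as the cathode, so E°_cell = +0.34 − (+0.15) = 0.19 V.
Balancing electrons gives n = 2; the reaction quotient is Q = [Sn⁴⁺]/([Sn²⁺]·[Cu²⁺]) = 24.4.
E = E° − (RT/nF) ln Q = 0.19 − (8.314×313)/(2×96485) × (3.194) = 0.190 − 0.043 = 0.147 V.

0.147 V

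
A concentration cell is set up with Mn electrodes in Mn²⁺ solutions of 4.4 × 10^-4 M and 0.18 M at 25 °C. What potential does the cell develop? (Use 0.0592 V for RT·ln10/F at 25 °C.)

Both half-cells are Mn²⁺/Mn, so E°_cell = 0. The concentrated side is the cathode; the cell reaction moves Mn²⁺ from high to low concentration with n = 2.
Q = [Mn²⁺]_dilute/[Mn²⁺]_conc = 4.4 × 10^-4/0.18 = 0.00244.
E = 0 − (0.0592/2) log Q = −(0.0592/2)(-2.612) = 0.0773 V.

0.077 V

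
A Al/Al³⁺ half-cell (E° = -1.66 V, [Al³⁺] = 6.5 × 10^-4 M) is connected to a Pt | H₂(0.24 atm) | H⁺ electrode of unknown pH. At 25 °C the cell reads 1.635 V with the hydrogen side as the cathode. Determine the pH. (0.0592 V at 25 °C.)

pH = 1.79

E°_cell = 1.66 V and n = 6.
log Q = n(E° − E)/0.0592 = 6×(1.66 − 1.635)/0.0592 = 2.534.
With Q = [Al³⁺]^2·P(H₂)^3 / [H⁺]^6, solving for [H⁺] gives log[H⁺] = -1.795, so pH = 1.79.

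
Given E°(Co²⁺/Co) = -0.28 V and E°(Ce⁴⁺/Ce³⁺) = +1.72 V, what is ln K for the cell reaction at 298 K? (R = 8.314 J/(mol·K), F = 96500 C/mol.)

ln K = 155.8

E°_cell = +1.72 − (-0.28) = 2.00 V, with n = 2 electrons transferred.
At equilibrium E = 0, so the Nernst equation gives ln K = nFE°/RT = (2)(96500)(2.00)/((8.314)(298)) = 155.80.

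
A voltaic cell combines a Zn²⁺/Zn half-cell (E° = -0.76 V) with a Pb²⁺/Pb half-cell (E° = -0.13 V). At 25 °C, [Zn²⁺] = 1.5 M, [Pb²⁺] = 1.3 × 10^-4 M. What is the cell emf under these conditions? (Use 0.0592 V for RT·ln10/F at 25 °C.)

0.510 V

The Pb²⁺/Pb couple has the higher reduction potential and acts as the cathode, so E°_cell = -0.13 − (-0.76) = 0.63 V.
Balancing electrons gives n = 2; the reaction quotient is Q = [Zn²⁺]/[Pb²⁺] = 1.15 × 10^4.
At 25 °C, E = E° − (0.0592/n) log Q = 0.63 − (0.0592/2)(4.062) = 0.630 − 0.120 = 0.510 V.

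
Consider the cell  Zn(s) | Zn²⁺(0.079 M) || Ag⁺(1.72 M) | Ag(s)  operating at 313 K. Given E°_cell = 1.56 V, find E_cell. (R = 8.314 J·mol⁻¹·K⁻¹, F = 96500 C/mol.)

Balancing electrons gives n = 2; the reaction quotient is Q = [Zn²⁺]/[Ag⁺]^2 = 0.0267.
E = E° − (RT/nF) ln Q = 1.56 − (8.314×313)/(2×96500) × (-3.623) = 1.560 + 0.049 = 1.609 V.

1.61 V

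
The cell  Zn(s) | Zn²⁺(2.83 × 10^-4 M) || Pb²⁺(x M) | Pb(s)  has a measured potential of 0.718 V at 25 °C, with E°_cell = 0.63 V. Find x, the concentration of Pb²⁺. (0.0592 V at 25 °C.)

From the Nernst equation, log Q = n(E° − E)/0.0592 = 2(0.63 − 0.718)/0.0592 = -2.973, so Q = 0.00106.
With Q = [Zn²⁺]/[Pb²⁺] and the known concentrations, [Pb²⁺] in the denominator gives [Pb²⁺] = 0.27 M.

0.27 M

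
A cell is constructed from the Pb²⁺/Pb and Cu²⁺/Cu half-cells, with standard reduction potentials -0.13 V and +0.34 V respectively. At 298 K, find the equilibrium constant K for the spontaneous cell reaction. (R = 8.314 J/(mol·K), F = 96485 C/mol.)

E°_cell = +0.34 − (-0.13) = 0.47 V, with n = 2 electrons transferred.
At equilibrium E = 0, so the Nernst equation gives ln K = nFE°/RT = (2)(96485)(0.47)/((8.314)(298)) = 36.61.
K = e^36.61 = 7.9 × 10^15.

7.9 × 10^15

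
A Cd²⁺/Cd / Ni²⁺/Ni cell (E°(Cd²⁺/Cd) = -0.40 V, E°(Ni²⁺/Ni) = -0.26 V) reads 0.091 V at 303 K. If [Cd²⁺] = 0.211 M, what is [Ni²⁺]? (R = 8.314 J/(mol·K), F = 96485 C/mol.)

From the Nernst equation, ln Q = nF(E° − E)/RT = 2×96485×(0.14 − 0.091)/(8.314×303) = 3.753, so Q = 42.7.
With Q = [Cd²⁺]/[Ni²⁺] and the known concentrations, [Ni²⁺] in the denominator gives [Ni²⁺] = 0.0049 M.

0.0049 M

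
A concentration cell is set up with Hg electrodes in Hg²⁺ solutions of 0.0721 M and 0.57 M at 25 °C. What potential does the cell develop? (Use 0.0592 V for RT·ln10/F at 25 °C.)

0.027 V

Both half-cells are Hg²⁺/Hg, so E°_cell = 0. The concentrated side is the cathode; the cell reaction moves Hg²⁺ from high to low concentration with n = 2.
Q = [Hg²⁺]_dilute/[Hg²⁺]_conc = 0.0721/0.57 = 0.126.
E = 0 − (0.0592/2) log Q = −(0.0592/2)(-0.898) = 0.0266 V.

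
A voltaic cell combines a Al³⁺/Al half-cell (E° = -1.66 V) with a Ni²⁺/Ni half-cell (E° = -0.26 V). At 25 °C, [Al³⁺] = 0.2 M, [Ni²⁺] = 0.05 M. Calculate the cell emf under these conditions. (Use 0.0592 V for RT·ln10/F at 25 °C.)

The Ni²⁺/Ni couple has the higher reduction potential and acts as the cathode, so E°_cell = -0.26 − (-1.66) = 1.40 V.
Balancing electrons gives n = 6; the reaction quotient is Q = [Al³⁺]^2/[Ni²⁺]^3 = 320.
At 25 °C, E = E° − (0.0592/n) log Q = 1.40 − (0.0592/6)(2.505) = 1.400 − 0.025 = 1.375 V.

1.38 V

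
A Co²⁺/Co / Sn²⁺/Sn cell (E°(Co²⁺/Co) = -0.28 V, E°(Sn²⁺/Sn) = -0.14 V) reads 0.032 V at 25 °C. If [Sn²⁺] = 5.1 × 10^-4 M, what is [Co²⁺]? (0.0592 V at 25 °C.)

From the Nernst equation, log Q = n(E° − E)/0.0592 = 2(0.14 − 0.032)/0.0592 = 3.649, so Q = 4450.
With Q = [Co²⁺]/[Sn²⁺] and the known concentrations, [Co²⁺] in the numerator gives [Co²⁺] = 2.3 M.

2.3 M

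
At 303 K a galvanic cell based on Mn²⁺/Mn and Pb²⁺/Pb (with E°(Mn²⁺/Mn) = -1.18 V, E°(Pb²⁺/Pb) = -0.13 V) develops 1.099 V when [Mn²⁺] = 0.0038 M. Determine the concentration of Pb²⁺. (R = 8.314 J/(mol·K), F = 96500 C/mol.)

From the Nernst equation, ln Q = nF(E° − E)/RT = 2×96500×(1.05 − 1.099)/(8.314×303) = -3.754, so Q = 0.0234.
With Q = [Mn²⁺]/[Pb²⁺] and the known concentrations, [Pb²⁺] in the denominator gives [Pb²⁺] = 0.16 M.

0.16 M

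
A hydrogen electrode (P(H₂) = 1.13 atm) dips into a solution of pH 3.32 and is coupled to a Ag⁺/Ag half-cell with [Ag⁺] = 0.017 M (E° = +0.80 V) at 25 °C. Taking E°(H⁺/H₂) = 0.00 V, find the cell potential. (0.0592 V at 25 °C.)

The Ag⁺/Ag couple is the cathode, so E°_cell = 0.80 V; n = 2.
[H⁺] = 10^(−3.32) = 4.8 × 10^-4 M, and Q = [H⁺]^2 / ([Ag⁺]^2·P(H₂)) = 7.01 × 10^-4.
E = E° − (0.0592/2) log Q = 0.80 − (0.0592/2)(-3.154) = 0.893 V.

0.89 V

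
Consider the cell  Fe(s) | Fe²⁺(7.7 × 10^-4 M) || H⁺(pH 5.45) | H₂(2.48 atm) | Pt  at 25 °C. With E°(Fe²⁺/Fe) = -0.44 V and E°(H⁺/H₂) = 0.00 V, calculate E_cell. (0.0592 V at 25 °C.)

The hydrogen couple is the cathode, so E°_cell = 0.44 V; n = 2.
[H⁺] = 10^(−5.45) = 3.5 × 10^-6 M, and Q = [Fe²⁺]·P(H₂) / [H⁺]^2 = 1.52 × 10^8.
E = E° − (0.0592/2) log Q = 0.44 − (0.0592/2)(8.181) = 0.198 V.

0.20 V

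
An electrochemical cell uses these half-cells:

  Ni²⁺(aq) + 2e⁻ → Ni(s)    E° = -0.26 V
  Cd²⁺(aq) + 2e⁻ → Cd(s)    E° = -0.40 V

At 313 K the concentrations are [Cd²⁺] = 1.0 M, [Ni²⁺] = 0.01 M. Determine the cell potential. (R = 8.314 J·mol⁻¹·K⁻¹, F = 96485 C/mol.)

0.078 V

The Ni²⁺/Ni couple has the higher reduction potential and acts as the cathode, so E°_cell = -0.26 − (-0.40) = 0.14 V.
Balancing electrons gives n = 2; the reaction quotient is Q = [Cd²⁺]/[Ni²⁺] = 100.
E = E° − (RT/nF) ln Q = 0.14 − (8.314×313)/(2×96485) × (4.605) = 0.140 − 0.062 = 0.078 V.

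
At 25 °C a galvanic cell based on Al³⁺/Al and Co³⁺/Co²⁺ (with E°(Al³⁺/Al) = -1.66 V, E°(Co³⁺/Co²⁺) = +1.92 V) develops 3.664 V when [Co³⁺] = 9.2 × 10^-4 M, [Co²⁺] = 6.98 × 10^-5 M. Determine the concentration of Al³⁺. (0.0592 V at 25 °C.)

From the Nernst equation, log Q = n(E° − E)/0.0592 = 3(3.58 − 3.664)/0.0592 = -4.257, so Q = 5.54 × 10^-5.
With Q = [Al³⁺]·[Co²⁺]^3/[Co³⁺]^3 and the known concentrations, [Al³⁺] in the numerator gives [Al³⁺] = 0.13 M.

0.13 M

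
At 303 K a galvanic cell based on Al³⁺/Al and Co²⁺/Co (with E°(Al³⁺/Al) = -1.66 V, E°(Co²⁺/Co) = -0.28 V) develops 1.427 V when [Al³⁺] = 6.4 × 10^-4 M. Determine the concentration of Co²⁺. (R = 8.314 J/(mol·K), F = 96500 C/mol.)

From the Nernst equation, ln Q = nF(E° − E)/RT = 6×96500×(1.38 − 1.427)/(8.314×303) = -10.802, so Q = 2.03 × 10^-5.
With Q = [Al³⁺]^2/[Co²⁺]^3 and the known concentrations, [Co²⁺]^3 in the denominator gives [Co²⁺] = 0.27 M.

0.27 M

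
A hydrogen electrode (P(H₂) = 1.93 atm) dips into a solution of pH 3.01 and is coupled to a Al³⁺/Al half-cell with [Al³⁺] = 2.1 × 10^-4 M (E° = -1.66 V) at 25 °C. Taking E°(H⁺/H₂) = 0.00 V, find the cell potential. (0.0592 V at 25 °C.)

The hydrogen couple is the cathode, so E°_cell = 1.66 V; n = 6.
[H⁺] = 10^(−3.01) = 9.8 × 10^-4 M, and Q = [Al³⁺]^2·P(H₂)^3 / [H⁺]^6 = 3.64 × 10^11.
E = E° − (0.0592/6) log Q = 1.66 − (0.0592/6)(11.561) = 1.546 V.

1.55 V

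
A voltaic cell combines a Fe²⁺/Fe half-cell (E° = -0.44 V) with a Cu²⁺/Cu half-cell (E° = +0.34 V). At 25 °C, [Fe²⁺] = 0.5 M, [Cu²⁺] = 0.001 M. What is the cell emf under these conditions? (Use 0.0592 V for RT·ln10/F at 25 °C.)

0.700 V

The Cu²⁺/Cu couple has the higher reduction potential and acts as the cathode, so E°_cell = +0.34 − (-0.44) = 0.78 V.
Balancing electrons gives n = 2; the reaction quotient is Q = [Fe²⁺]/[Cu²⁺] = 500.
At 25 °C, E = E° − (0.0592/n) log Q = 0.78 − (0.0592/2)(2.699) = 0.780 − 0.080 = 0.700 V.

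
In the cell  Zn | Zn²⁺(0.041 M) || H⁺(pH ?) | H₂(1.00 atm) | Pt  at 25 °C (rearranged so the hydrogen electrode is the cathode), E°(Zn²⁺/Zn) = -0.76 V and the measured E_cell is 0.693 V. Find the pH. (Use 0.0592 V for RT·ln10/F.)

pH = 1.83

E°_cell = 0.76 V and n = 2.
log Q = n(E° − E)/0.0592 = 2×(0.76 − 0.693)/0.0592 = 2.264.
With Q = [Zn²⁺]·P(H₂) / [H⁺]^2, solving for [H⁺] gives log[H⁺] = -1.825, so pH = 1.83.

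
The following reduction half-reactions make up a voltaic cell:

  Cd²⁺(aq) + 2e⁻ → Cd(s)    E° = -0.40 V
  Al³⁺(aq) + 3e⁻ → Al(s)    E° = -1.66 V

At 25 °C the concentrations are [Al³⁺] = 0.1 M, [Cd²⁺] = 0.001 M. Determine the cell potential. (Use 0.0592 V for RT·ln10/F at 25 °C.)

1.19 V

The Cd²⁺/Cd couple has the higher reduction potential and acts as the cathode, so E°_cell = -0.40 − (-1.66) = 1.26 V.
Balancing electrons gives n = 6; the reaction quotient is Q = [Al³⁺]^2/[Cd²⁺]^3 = 1 × 10^7.
At 25 °C, E = E° − (0.0592/n) log Q = 1.26 − (0.0592/6)(7.000) = 1.260 − 0.069 = 1.191 V.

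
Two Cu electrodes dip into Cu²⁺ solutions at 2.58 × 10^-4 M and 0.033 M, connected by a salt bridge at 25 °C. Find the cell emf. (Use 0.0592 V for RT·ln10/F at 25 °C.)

0.062 V

Both half-cells are Cu²⁺/Cu, so E°_cell = 0. The concentrated side is the cathode; the cell reaction moves Cu²⁺ from high to low concentration with n = 2.
Q = [Cu²⁺]_dilute/[Cu²⁺]_conc = 2.58 × 10^-4/0.033 = 0.00782.
E = 0 − (0.0592/2) log Q = −(0.0592/2)(-2.107) = 0.0624 V.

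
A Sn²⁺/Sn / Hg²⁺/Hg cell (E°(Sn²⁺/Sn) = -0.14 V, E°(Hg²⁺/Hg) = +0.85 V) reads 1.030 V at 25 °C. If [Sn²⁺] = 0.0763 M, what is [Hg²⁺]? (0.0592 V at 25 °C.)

From the Nernst equation, log Q = n(E° − E)/0.0592 = 2(0.99 − 1.030)/0.0592 = -1.351, so Q = 0.0445.
With Q = [Sn²⁺]/[Hg²⁺] and the known concentrations, [Hg²⁺] in the denominator gives [Hg²⁺] = 1.7 M.

1.7 M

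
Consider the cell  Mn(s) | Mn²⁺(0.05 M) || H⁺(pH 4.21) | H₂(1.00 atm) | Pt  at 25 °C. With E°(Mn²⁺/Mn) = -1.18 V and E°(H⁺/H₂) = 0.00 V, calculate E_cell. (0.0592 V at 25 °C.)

0.97 V

The hydrogen couple is the cathode, so E°_cell = 1.18 V; n = 2.
[H⁺] = 10^(−4.21) = 6.2 × 10^-5 M, and Q = [Mn²⁺]·P(H₂) / [H⁺]^2 = 1.32 × 10^7.
E = E° − (0.0592/2) log Q = 1.18 − (0.0592/2)(7.119) = 0.969 V.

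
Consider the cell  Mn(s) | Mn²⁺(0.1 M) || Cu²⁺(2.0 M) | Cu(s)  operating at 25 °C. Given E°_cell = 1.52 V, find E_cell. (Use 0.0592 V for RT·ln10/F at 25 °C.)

Balancing electrons gives n = 2; the reaction quotient is Q = [Mn²⁺]/[Cu²⁺] = 0.0500.
At 25 °C, E = E° − (0.0592/n) log Q = 1.52 − (0.0592/2)(-1.301) = 1.520 + 0.039 = 1.559 V.

1.56 V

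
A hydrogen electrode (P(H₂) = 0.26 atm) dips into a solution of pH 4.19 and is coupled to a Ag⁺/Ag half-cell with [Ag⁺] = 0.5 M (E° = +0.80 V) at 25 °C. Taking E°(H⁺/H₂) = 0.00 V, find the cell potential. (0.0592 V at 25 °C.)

The Ag⁺/Ag couple is the cathode, so E°_cell = 0.80 V; n = 2.
[H⁺] = 10^(−4.19) = 6.5 × 10^-5 M, and Q = [H⁺]^2 / ([Ag⁺]^2·P(H₂)) = 6.41 × 10^-8.
E = E° − (0.0592/2) log Q = 0.80 − (0.0592/2)(-7.193) = 1.013 V.

1.01 V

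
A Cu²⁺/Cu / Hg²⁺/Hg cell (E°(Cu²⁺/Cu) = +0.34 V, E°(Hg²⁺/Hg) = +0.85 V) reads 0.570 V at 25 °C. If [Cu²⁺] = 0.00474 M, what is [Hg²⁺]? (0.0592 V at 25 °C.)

From the Nernst equation, log Q = n(E° − E)/0.0592 = 2(0.51 − 0.570)/0.0592 = -2.027, so Q = 0.00940.
With Q = [Cu²⁺]/[Hg²⁺] and the known concentrations, [Hg²⁺] in the denominator gives [Hg²⁺] = 0.5 M.

0.5 M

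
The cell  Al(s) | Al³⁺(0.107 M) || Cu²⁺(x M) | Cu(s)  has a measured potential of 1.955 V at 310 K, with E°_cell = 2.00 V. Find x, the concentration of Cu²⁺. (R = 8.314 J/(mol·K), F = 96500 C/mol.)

From the Nernst equation, ln Q = nF(E° − E)/RT = 6×96500×(2.00 − 1.955)/(8.314×310) = 10.109, so Q = 2.46 × 10^4.
With Q = [Al³⁺]^2/[Cu²⁺]^3 and the known concentrations, [Cu²⁺]^3 in the denominator gives [Cu²⁺] = 0.0078 M.

0.0078 M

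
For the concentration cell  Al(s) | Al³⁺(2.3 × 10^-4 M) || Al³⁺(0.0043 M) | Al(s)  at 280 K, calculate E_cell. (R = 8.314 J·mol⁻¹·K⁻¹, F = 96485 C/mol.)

0.024 V

Both half-cells are Al³⁺/Al, so E°_cell = 0. The concentrated side is the cathode; the cell reaction moves Al³⁺ from high to low concentration with n = 3.
Q = [Al³⁺]_dilute/[Al³⁺]_conc = 2.3 × 10^-4/0.0043 = 0.0535.
E = 0 − (RT/nF) ln Q = −((8.314×280)/(3×96485))(-2.928) = 0.0235 V.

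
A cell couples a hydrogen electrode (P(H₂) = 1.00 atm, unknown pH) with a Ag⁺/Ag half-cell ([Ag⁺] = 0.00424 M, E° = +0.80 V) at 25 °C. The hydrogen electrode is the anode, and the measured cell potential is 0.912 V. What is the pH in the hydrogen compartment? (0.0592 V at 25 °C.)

pH = 4.26

E°_cell = 0.80 V and n = 2.
log Q = n(E° − E)/0.0592 = 2×(0.80 − 0.912)/0.0592 = -3.784.
With Q = [H⁺]^2 / ([Ag⁺]^2·P(H₂)), solving for [H⁺] gives log[H⁺] = -4.265, so pH = 4.26.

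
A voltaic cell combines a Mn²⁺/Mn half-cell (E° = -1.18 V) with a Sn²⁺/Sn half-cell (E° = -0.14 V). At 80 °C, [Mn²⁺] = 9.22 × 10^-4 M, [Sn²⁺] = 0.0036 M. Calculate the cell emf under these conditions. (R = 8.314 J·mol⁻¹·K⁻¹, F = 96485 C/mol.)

The Sn²⁺/Sn couple has the higher reduction potential and acts as the cathode, so E°_cell = -0.14 − (-1.18) = 1.04 V.
Balancing electrons gives n = 2; the reaction quotient is Q = [Mn²⁺]/[Sn²⁺] = 0.256.
E = E° − (RT/nF) ln Q = 1.04 − (8.314×353)/(2×96485) × (-1.362) = 1.040 + 0.021 = 1.061 V.

1.06 V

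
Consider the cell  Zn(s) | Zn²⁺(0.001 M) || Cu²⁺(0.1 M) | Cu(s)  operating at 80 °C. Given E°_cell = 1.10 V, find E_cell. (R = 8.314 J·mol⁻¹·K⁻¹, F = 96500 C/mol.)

Balancing electrons gives n = 2; the reaction quotient is Q = [Zn²⁺]/[Cu²⁺] = 0.0100.
E = E° − (RT/nF) ln Q = 1.10 − (8.314×353)/(2×96500) × (-4.605) = 1.100 + 0.070 = 1.170 V.

1.17 V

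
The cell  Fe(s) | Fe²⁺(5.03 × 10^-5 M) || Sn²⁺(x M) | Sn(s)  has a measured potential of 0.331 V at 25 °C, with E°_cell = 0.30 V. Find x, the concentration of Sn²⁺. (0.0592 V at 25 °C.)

From the Nernst equation, log Q = n(E° − E)/0.0592 = 2(0.30 − 0.331)/0.0592 = -1.047, so Q = 0.0897.
With Q = [Fe²⁺]/[Sn²⁺] and the known concentrations, [Sn²⁺] in the denominator gives [Sn²⁺] = 5.6 × 10^-4 M.

5.6 × 10^-4 M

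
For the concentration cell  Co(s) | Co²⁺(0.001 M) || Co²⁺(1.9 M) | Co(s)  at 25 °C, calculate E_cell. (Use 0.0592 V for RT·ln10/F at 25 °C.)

Both half-cells are Co²⁺/Co, so E°_cell = 0. The concentrated side is the cathode; the cell reaction moves Co²⁺ from high to low concentration with n = 2.
Q = [Co²⁺]_dilute/[Co²⁺]_conc = 0.001/1.9 = 5.26 × 10^-4.
E = 0 − (0.0592/2) log Q = −(0.0592/2)(-3.279) = 0.0971 V.

0.097 V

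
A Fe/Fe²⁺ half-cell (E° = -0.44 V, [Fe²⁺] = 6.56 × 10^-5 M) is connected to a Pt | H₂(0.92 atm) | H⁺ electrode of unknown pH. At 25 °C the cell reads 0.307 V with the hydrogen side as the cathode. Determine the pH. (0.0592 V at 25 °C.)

pH = 4.36

E°_cell = 0.44 V and n = 2.
log Q = n(E° − E)/0.0592 = 2×(0.44 − 0.307)/0.0592 = 4.493.
With Q = [Fe²⁺]·P(H₂) / [H⁺]^2, solving for [H⁺] gives log[H⁺] = -4.356, so pH = 4.36.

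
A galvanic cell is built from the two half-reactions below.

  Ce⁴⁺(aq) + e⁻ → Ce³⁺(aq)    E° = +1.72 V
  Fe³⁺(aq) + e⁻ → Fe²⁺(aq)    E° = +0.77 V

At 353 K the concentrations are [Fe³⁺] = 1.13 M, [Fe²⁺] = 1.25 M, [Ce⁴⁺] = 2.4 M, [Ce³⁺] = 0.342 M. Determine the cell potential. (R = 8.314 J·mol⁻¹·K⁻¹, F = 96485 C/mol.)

1.01 V

The Ce⁴⁺/Ce³⁺ couple has the higher reduction potential and acts as the cathode, so E°_cell = +1.72 − (+0.77) = 0.95 V.
Balancing electrons gives n = 1; the reaction quotient is Q = [Fe³⁺]·[Ce³⁺]/([Fe²⁺]·[Ce⁴⁺]) = 0.129.
E = E° − (RT/nF) ln Q = 0.95 − (8.314×353)/(1×96485) × (-2.049) = 0.950 + 0.062 = 1.012 V.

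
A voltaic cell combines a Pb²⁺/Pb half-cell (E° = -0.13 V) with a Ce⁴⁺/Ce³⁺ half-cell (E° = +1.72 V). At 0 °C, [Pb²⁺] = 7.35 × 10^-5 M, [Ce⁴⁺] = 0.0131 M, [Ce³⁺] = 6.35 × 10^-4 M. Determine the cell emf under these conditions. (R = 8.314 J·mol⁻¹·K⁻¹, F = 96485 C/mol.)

The Ce⁴⁺/Ce³⁺ couple has the higher reduction potential and acts as the cathode, so E°_cell = +1.72 − (-0.13) = 1.85 V.
Balancing electrons gives n = 2; the reaction quotient is Q = [Pb²⁺]·[Ce³⁺]^2/[Ce⁴⁺]^2 = 1.73 × 10^-7.
E = E° − (RT/nF) ln Q = 1.85 − (8.314×273)/(2×96485) × (-15.572) = 1.850 + 0.183 = 2.033 V.

2.03 V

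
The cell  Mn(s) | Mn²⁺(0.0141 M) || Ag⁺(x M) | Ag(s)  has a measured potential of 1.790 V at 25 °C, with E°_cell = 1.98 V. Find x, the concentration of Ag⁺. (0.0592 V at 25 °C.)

From the Nernst equation, log Q = n(E° − E)/0.0592 = 2(1.98 − 1.790)/0.0592 = 6.419, so Q = 2.62 × 10^6.
With Q = [Mn²⁺]/[Ag⁺]^2 and the known concentrations, [Ag⁺]^2 in the denominator gives [Ag⁺] = 7.3 × 10^-5 M.

7.3 × 10^-5 M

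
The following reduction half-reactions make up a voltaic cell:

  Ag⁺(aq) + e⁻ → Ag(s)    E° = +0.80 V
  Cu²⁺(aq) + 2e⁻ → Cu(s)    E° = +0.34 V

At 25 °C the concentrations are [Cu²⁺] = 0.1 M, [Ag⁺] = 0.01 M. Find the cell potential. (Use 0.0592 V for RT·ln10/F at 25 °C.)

The Ag⁺/Ag couple has the higher reduction potential and acts as the cathode, so E°_cell = +0.80 − (+0.34) = 0.46 V.
Balancing electrons gives n = 2; the reaction quotient is Q = [Cu²⁺]/[Ag⁺]^2 = 1000.
At 25 °C, E = E° − (0.0592/n) log Q = 0.46 − (0.0592/2)(3.000) = 0.460 − 0.089 = 0.371 V.

0.371 V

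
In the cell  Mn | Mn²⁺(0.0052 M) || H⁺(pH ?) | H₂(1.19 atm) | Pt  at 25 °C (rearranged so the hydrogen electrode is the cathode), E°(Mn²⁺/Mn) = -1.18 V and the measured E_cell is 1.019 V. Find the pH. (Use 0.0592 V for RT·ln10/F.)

E°_cell = 1.18 V and n = 2.
log Q = n(E° − E)/0.0592 = 2×(1.18 − 1.019)/0.0592 = 5.439.
With Q = [Mn²⁺]·P(H₂) / [H⁺]^2, solving for [H⁺] gives log[H⁺] = -3.824, so pH = 3.82.

pH = 3.82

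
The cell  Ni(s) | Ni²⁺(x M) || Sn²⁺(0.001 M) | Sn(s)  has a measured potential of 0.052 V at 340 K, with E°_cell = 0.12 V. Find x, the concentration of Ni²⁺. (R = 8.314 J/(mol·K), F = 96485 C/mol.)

0.1 M

From the Nernst equation, ln Q = nF(E° − E)/RT = 2×96485×(0.12 − 0.052)/(8.314×340) = 4.642, so Q = 104.
With Q = [Ni²⁺]/[Sn²⁺] and the known concentrations, [Ni²⁺] in the numerator gives [Ni²⁺] = 0.1 M.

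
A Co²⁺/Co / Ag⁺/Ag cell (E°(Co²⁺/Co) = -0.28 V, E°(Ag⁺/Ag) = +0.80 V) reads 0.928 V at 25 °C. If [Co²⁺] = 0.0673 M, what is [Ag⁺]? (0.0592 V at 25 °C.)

7 × 10^-4 M

From the Nernst equation, log Q = n(E° − E)/0.0592 = 2(1.08 − 0.928)/0.0592 = 5.135, so Q = 1.37 × 10^5.
With Q = [Co²⁺]/[Ag⁺]^2 and the known concentrations, [Ag⁺]^2 in the denominator gives [Ag⁺] = 7 × 10^-4 M.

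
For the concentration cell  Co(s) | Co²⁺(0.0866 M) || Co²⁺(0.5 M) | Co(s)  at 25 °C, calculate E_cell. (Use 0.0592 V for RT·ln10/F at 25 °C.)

Both half-cells are Co²⁺/Co, so E°_cell = 0. The concentrated side is the cathode; the cell reaction moves Co²⁺ from high to low concentration with n = 2.
Q = [Co²⁺]_dilute/[Co²⁺]_conc = 0.0866/0.5 = 0.173.
E = 0 − (0.0592/2) log Q = −(0.0592/2)(-0.761) = 0.0225 V.

0.023 V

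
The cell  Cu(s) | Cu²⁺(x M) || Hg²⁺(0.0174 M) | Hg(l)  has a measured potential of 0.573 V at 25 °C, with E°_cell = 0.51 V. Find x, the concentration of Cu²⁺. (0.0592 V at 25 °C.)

1.3 × 10^-4 M

From the Nernst equation, log Q = n(E° − E)/0.0592 = 2(0.51 − 0.573)/0.0592 = -2.128, so Q = 0.00744.
With Q = [Cu²⁺]/[Hg²⁺] and the known concentrations, [Cu²⁺] in the numerator gives [Cu²⁺] = 1.3 × 10^-4 M.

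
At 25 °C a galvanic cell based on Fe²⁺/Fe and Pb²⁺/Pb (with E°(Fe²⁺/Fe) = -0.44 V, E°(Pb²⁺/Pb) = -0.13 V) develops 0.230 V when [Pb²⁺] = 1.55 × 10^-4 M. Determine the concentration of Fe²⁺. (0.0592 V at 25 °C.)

From the Nernst equation, log Q = n(E° − E)/0.0592 = 2(0.31 − 0.230)/0.0592 = 2.703, so Q = 504.
With Q = [Fe²⁺]/[Pb²⁺] and the known concentrations, [Fe²⁺] in the numerator gives [Fe²⁺] = 0.078 M.

0.078 M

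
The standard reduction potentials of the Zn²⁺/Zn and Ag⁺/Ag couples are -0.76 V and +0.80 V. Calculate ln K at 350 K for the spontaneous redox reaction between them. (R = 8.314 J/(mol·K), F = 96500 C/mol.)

ln K = 103.5

E°_cell = +0.80 − (-0.76) = 1.56 V, with n = 2 electrons transferred.
At equilibrium E = 0, so the Nernst equation gives ln K = nFE°/RT = (2)(96500)(1.56)/((8.314)(350)) = 103.47.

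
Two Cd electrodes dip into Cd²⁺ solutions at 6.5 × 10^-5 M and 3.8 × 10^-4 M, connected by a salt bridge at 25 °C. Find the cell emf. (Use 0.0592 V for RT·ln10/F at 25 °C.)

Both half-cells are Cd²⁺/Cd, so E°_cell = 0. The concentrated side is the cathode; the cell reaction moves Cd²⁺ from high to low concentration with n = 2.
Q = [Cd²⁺]_dilute/[Cd²⁺]_conc = 6.5 × 10^-5/3.8 × 10^-4 = 0.171.
E = 0 − (0.0592/2) log Q = −(0.0592/2)(-0.767) = 0.0227 V.

0.023 V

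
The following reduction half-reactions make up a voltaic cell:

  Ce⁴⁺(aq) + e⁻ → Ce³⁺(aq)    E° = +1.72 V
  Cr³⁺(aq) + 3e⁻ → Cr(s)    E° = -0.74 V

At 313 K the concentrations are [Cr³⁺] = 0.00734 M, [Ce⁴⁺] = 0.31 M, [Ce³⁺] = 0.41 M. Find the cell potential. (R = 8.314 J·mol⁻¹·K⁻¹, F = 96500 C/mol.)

The Ce⁴⁺/Ce³⁺ couple has the higher reduction potential and acts as the cathode, so E°_cell = +1.72 − (-0.74) = 2.46 V.
Balancing electrons gives n = 3; the reaction quotient is Q = [Cr³⁺]·[Ce³⁺]^3/[Ce⁴⁺]^3 = 0.0170.
E = E° − (RT/nF) ln Q = 2.46 − (8.314×313)/(3×96500) × (-4.076) = 2.460 + 0.037 = 2.497 V.

2.50 V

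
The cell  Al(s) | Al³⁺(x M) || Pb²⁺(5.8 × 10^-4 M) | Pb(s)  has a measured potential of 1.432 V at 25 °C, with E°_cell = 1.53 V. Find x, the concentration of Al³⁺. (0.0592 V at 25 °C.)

1.3 M

From the Nernst equation, log Q = n(E° − E)/0.0592 = 6(1.53 − 1.432)/0.0592 = 9.932, so Q = 8.56 × 10^9.
With Q = [Al³⁺]^2/[Pb²⁺]^3 and the known concentrations, [Al³⁺]^2 in the numerator gives [Al³⁺] = 1.3 M.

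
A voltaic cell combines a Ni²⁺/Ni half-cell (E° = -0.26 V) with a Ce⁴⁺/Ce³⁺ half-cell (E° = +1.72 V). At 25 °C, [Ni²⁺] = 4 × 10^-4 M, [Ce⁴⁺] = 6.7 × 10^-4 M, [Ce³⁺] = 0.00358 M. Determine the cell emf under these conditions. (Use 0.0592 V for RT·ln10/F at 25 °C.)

The Ce⁴⁺/Ce³⁺ couple has the higher reduction potential and acts as the cathode, so E°_cell = +1.72 − (-0.26) = 1.98 V.
Balancing electrons gives n = 2; the reaction quotient is Q = [Ni²⁺]·[Ce³⁺]^2/[Ce⁴⁺]^2 = 0.0114.
At 25 °C, E = E° − (0.0592/n) log Q = 1.98 − (0.0592/2)(-1.942) = 1.980 + 0.057 = 2.037 V.

2.04 V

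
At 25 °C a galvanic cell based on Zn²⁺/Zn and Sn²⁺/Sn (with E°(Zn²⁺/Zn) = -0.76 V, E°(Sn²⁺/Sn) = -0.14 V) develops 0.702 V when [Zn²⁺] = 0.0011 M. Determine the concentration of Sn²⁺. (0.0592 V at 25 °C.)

0.65 M

From the Nernst equation, log Q = n(E° − E)/0.0592 = 2(0.62 − 0.702)/0.0592 = -2.770, so Q = 0.00170.
With Q = [Zn²⁺]/[Sn²⁺] and the known concentrations, [Sn²⁺] in the denominator gives [Sn²⁺] = 0.65 M.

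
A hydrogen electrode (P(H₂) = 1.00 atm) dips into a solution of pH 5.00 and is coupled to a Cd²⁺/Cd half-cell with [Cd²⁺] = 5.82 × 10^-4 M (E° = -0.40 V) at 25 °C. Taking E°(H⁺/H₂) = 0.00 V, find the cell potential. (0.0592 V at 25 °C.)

0.20 V

The hydrogen couple is the cathode, so E°_cell = 0.40 V; n = 2.
[H⁺] = 10^(−5.00) = 1 × 10^-5 M, and Q = [Cd²⁺]·P(H₂) / [H⁺]^2 = 5.82 × 10^6.
E = E° − (0.0592/2) log Q = 0.40 − (0.0592/2)(6.765) = 0.200 V.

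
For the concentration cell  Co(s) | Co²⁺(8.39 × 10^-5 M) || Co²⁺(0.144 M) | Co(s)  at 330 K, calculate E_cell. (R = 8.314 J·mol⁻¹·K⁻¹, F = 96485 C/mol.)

Both half-cells are Co²⁺/Co, so E°_cell = 0. The concentrated side is the cathode; the cell reaction moves Co²⁺ from high to low concentration with n = 2.
Q = [Co²⁺]_dilute/[Co²⁺]_conc = 8.39 × 10^-5/0.144 = 5.83 × 10^-4.
E = 0 − (RT/nF) ln Q = −((8.314×330)/(2×96485))(-7.448) = 0.1059 V.

0.11 V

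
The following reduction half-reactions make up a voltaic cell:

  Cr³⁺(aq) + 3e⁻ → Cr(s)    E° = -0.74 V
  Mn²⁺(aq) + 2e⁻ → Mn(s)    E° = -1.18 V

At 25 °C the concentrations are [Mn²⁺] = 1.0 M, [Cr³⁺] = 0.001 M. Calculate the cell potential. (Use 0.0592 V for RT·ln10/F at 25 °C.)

The Cr³⁺/Cr couple has the higher reduction potential and acts as the cathode, so E°_cell = -0.74 − (-1.18) = 0.44 V.
Balancing electrons gives n = 6; the reaction quotient is Q = [Mn²⁺]^3/[Cr³⁺]^2 = 1 × 10^6.
At 25 °C, E = E° − (0.0592/n) log Q = 0.44 − (0.0592/6)(6.000) = 0.440 − 0.059 = 0.381 V.

0.381 V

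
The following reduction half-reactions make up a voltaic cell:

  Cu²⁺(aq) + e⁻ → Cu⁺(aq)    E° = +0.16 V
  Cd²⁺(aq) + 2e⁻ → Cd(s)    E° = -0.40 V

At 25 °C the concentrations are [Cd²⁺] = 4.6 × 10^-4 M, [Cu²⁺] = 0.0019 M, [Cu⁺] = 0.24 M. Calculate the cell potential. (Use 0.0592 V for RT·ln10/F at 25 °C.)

0.534 V

The Cu²⁺/Cu⁺ couple has the higher reduction potential and acts as the cathode, so E°_cell = +0.16 − (-0.40) = 0.56 V.
Balancing electrons gives n = 2; the reaction quotient is Q = [Cd²⁺]·[Cu⁺]^2/[Cu²⁺]^2 = 7.34.
At 25 °C, E = E° − (0.0592/n) log Q = 0.56 − (0.0592/2)(0.866) = 0.560 − 0.026 = 0.534 V.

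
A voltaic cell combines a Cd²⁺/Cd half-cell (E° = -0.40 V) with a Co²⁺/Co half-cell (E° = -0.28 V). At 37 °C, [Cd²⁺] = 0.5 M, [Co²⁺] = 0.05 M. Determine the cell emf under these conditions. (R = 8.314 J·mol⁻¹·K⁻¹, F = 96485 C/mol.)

The Co²⁺/Co couple has the higher reduction potential and acts as the cathode, so E°_cell = -0.28 − (-0.40) = 0.12 V.
Balancing electrons gives n = 2; the reaction quotient is Q = [Cd²⁺]/[Co²⁺] = 10.0.
E = E° − (RT/nF) ln Q = 0.12 − (8.314×310)/(2×96485) × (2.303) = 0.120 − 0.031 = 0.089 V.

0.089 V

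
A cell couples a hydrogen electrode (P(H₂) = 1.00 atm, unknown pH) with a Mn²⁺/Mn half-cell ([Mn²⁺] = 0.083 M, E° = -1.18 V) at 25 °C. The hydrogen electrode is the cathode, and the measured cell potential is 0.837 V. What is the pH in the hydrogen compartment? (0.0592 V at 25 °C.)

E°_cell = 1.18 V and n = 2.
log Q = n(E° − E)/0.0592 = 2×(1.18 − 0.837)/0.0592 = 11.588.
With Q = [Mn²⁺]·P(H₂) / [H⁺]^2, solving for [H⁺] gives log[H⁺] = -6.334, so pH = 6.33.

pH = 6.33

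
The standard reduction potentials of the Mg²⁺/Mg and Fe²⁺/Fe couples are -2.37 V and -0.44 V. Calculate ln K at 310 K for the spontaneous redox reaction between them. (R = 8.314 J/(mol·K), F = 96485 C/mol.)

ln K = 144.5

E°_cell = -0.44 − (-2.37) = 1.93 V, with n = 2 electrons transferred.
At equilibrium E = 0, so the Nernst equation gives ln K = nFE°/RT = (2)(96485)(1.93)/((8.314)(310)) = 144.50.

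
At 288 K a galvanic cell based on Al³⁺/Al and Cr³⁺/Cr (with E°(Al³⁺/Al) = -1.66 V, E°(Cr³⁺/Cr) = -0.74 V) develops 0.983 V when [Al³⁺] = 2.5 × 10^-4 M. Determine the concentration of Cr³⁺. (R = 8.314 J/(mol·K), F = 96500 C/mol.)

0.51 M

From the Nernst equation, ln Q = nF(E° − E)/RT = 3×96500×(0.92 − 0.983)/(8.314×288) = -7.617, so Q = 4.92 × 10^-4.
With Q = [Al³⁺]/[Cr³⁺] and the known concentrations, [Cr³⁺] in the denominator gives [Cr³⁺] = 0.51 M.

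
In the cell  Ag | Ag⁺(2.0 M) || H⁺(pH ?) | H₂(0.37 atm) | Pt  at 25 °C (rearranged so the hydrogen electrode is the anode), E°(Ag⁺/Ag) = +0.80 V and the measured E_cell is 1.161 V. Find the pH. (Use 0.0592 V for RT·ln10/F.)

E°_cell = 0.80 V and n = 2.
log Q = n(E° − E)/0.0592 = 2×(0.80 − 1.161)/0.0592 = -12.196.
With Q = [H⁺]^2 / ([Ag⁺]^2·P(H₂)), solving for [H⁺] gives log[H⁺] = -6.013, so pH = 6.01.

pH = 6.01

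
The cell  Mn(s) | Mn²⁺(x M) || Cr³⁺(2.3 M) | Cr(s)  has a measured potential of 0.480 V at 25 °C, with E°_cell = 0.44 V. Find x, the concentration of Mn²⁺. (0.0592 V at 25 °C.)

0.078 M

From the Nernst equation, log Q = n(E° − E)/0.0592 = 6(0.44 − 0.480)/0.0592 = -4.054, so Q = 8.83 × 10^-5.
With Q = [Mn²⁺]^3/[Cr³⁺]^2 and the known concentrations, [Mn²⁺]^3 in the numerator gives [Mn²⁺] = 0.078 M.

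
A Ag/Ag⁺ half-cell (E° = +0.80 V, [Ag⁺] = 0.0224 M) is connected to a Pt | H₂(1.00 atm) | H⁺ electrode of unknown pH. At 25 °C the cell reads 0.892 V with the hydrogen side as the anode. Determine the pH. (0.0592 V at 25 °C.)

E°_cell = 0.80 V and n = 2.
log Q = n(E° − E)/0.0592 = 2×(0.80 − 0.892)/0.0592 = -3.108.
With Q = [H⁺]^2 / ([Ag⁺]^2·P(H₂)), solving for [H⁺] gives log[H⁺] = -3.204, so pH = 3.20.

pH = 3.20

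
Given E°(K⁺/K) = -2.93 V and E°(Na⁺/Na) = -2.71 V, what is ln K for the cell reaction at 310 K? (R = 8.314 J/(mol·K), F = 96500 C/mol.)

E°_cell = -2.71 − (-2.93) = 0.22 V, with n = 1 electron transferred.
At equilibrium E = 0, so the Nernst equation gives ln K = nFE°/RT = (1)(96500)(0.22)/((8.314)(310)) = 8.24.

ln K = 8.2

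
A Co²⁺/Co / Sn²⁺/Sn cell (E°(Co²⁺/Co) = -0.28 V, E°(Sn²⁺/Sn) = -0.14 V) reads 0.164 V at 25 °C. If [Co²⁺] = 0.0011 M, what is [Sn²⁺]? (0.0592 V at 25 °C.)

From the Nernst equation, log Q = n(E° − E)/0.0592 = 2(0.14 − 0.164)/0.0592 = -0.811, so Q = 0.155.
With Q = [Co²⁺]/[Sn²⁺] and the known concentrations, [Sn²⁺] in the denominator gives [Sn²⁺] = 0.0071 M.

0.0071 M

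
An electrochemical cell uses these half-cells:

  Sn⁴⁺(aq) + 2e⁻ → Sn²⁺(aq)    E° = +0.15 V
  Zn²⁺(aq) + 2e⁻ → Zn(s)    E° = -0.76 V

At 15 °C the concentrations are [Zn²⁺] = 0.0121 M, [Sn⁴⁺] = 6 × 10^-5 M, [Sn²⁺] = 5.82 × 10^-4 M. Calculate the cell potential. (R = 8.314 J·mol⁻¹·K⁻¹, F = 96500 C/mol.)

The Sn⁴⁺/Sn²⁺ couple has the higher reduction potential and acts as the cathode, so E°_cell = +0.15 − (-0.76) = 0.91 V.
Balancing electrons gives n = 2; the reaction quotient is Q = [Zn²⁺]·[Sn²⁺]/[Sn⁴⁺] = 0.117.
E = E° − (RT/nF) ln Q = 0.91 − (8.314×288)/(2×96500) × (-2.142) = 0.910 + 0.027 = 0.937 V.

0.937 V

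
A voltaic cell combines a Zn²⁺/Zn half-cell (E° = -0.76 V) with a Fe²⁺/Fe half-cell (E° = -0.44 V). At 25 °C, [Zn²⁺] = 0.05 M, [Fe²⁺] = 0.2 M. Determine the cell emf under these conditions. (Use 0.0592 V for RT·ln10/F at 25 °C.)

0.338 V

The Fe²⁺/Fe couple has the higher reduction potential and acts as the cathode, so E°_cell = -0.44 − (-0.76) = 0.32 V.
Balancing electrons gives n = 2; the reaction quotient is Q = [Zn²⁺]/[Fe²⁺] = 0.250.
At 25 °C, E = E° − (0.0592/n) log Q = 0.32 − (0.0592/2)(-0.602) = 0.320 + 0.018 = 0.338 V.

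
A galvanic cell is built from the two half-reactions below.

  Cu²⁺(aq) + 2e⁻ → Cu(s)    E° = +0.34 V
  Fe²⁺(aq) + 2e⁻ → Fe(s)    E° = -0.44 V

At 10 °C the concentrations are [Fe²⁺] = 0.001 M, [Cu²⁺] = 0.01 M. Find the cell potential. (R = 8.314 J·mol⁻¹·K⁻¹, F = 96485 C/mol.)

The Cu²⁺/Cu couple has the higher reduction potential and acts as the cathode, so E°_cell = +0.34 − (-0.44) = 0.78 V.
Balancing electrons gives n = 2; the reaction quotient is Q = [Fe²⁺]/[Cu²⁺] = 0.100.
E = E° − (RT/nF) ln Q = 0.78 − (8.314×283)/(2×96485) × (-2.303) = 0.780 + 0.028 = 0.808 V.

0.808 V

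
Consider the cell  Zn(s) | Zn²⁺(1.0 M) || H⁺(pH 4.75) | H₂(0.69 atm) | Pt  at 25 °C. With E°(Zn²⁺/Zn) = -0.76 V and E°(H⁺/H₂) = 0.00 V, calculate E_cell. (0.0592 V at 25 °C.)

The hydrogen couple is the cathode, so E°_cell = 0.76 V; n = 2.
[H⁺] = 10^(−4.75) = 1.8 × 10^-5 M, and Q = [Zn²⁺]·P(H₂) / [H⁺]^2 = 2.18 × 10^9.
E = E° − (0.0592/2) log Q = 0.76 − (0.0592/2)(9.339) = 0.484 V.

0.48 V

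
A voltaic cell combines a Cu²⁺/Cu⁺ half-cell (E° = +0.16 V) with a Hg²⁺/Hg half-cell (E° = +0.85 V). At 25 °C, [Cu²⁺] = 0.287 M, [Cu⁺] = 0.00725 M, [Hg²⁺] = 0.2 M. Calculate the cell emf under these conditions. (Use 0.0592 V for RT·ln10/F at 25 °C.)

The Hg²⁺/Hg couple has the higher reduction potential and acts as the cathode, so E°_cell = +0.85 − (+0.16) = 0.69 V.
Balancing electrons gives n = 2; the reaction quotient is Q = [Cu²⁺]^2/([Cu⁺]^2·[Hg²⁺]) = 7840.
At 25 °C, E = E° − (0.0592/n) log Q = 0.69 − (0.0592/2)(3.894) = 0.690 − 0.115 = 0.575 V.

0.575 V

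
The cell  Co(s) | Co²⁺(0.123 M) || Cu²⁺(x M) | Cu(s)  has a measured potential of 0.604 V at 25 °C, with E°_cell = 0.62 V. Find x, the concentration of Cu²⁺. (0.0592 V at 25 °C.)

0.035 M

From the Nernst equation, log Q = n(E° − E)/0.0592 = 2(0.62 − 0.604)/0.0592 = 0.541, so Q = 3.47.
With Q = [Co²⁺]/[Cu²⁺] and the known concentrations, [Cu²⁺] in the denominator gives [Cu²⁺] = 0.035 M.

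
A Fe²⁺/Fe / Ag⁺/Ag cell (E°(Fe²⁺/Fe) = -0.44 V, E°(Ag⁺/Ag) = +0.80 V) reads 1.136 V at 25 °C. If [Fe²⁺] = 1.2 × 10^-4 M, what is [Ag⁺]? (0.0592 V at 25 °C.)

1.9 × 10^-4 M

From the Nernst equation, log Q = n(E° − E)/0.0592 = 2(1.24 − 1.136)/0.0592 = 3.514, so Q = 3260.
With Q = [Fe²⁺]/[Ag⁺]^2 and the known concentrations, [Ag⁺]^2 in the denominator gives [Ag⁺] = 1.9 × 10^-4 M.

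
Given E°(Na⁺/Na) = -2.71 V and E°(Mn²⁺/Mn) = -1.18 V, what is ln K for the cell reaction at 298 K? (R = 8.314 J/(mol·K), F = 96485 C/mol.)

ln K = 119.2

E°_cell = -1.18 − (-2.71) = 1.53 V, with n = 2 electrons transferred.
At equilibrium E = 0, so the Nernst equation gives ln K = nFE°/RT = (2)(96485)(1.53)/((8.314)(298)) = 119.17.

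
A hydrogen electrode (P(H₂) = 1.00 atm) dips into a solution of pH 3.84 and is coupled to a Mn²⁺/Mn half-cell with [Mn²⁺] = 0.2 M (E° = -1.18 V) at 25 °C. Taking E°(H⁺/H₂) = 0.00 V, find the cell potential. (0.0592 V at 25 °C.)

0.97 V

The hydrogen couple is the cathode, so E°_cell = 1.18 V; n = 2.
[H⁺] = 10^(−3.84) = 1.4 × 10^-4 M, and Q = [Mn²⁺]·P(H₂) / [H⁺]^2 = 9.57 × 10^6.
E = E° − (0.0592/2) log Q = 1.18 − (0.0592/2)(6.981) = 0.973 V.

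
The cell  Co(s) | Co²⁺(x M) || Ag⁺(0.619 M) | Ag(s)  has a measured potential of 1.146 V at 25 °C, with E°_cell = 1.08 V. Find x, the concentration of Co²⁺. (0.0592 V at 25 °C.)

0.0023 M

From the Nernst equation, log Q = n(E° − E)/0.0592 = 2(1.08 − 1.146)/0.0592 = -2.230, so Q = 0.00589.
With Q = [Co²⁺]/[Ag⁺]^2 and the known concentrations, [Co²⁺] in the numerator gives [Co²⁺] = 0.0023 M.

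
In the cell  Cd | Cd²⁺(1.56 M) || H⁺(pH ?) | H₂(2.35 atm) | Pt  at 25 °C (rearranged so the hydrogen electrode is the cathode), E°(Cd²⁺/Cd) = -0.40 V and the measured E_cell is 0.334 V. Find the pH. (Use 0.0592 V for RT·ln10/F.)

E°_cell = 0.40 V and n = 2.
log Q = n(E° − E)/0.0592 = 2×(0.40 − 0.334)/0.0592 = 2.230.
With Q = [Cd²⁺]·P(H₂) / [H⁺]^2, solving for [H⁺] gives log[H⁺] = -0.833, so pH = 0.83.

pH = 0.83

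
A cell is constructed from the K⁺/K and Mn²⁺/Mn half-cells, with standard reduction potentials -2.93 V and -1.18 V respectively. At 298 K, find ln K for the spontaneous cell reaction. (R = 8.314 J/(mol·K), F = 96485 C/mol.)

ln K = 136.3

E°_cell = -1.18 − (-2.93) = 1.75 V, with n = 2 electrons transferred.
At equilibrium E = 0, so the Nernst equation gives ln K = nFE°/RT = (2)(96485)(1.75)/((8.314)(298)) = 136.30.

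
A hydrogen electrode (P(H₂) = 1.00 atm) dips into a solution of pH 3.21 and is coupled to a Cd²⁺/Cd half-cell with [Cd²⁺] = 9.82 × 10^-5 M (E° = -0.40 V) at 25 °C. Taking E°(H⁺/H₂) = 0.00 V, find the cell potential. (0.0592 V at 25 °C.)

The hydrogen couple is the cathode, so E°_cell = 0.40 V; n = 2.
[H⁺] = 10^(−3.21) = 6.2 × 10^-4 M, and Q = [Cd²⁺]·P(H₂) / [H⁺]^2 = 258.
E = E° − (0.0592/2) log Q = 0.40 − (0.0592/2)(2.412) = 0.329 V.

0.33 V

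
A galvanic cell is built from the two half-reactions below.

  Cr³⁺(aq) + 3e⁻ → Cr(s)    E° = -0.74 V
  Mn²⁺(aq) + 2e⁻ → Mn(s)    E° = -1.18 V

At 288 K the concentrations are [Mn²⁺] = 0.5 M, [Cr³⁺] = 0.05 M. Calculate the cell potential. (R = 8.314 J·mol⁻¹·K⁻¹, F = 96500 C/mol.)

0.424 V

The Cr³⁺/Cr couple has the higher reduction potential and acts as the cathode, so E°_cell = -0.74 − (-1.18) = 0.44 V.
Balancing electrons gives n = 6; the reaction quotient is Q = [Mn²⁺]^3/[Cr³⁺]^2 = 50.0.
E = E° − (RT/nF) ln Q = 0.44 − (8.314×288)/(6×96500) × (3.912) = 0.440 − 0.016 = 0.424 V.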